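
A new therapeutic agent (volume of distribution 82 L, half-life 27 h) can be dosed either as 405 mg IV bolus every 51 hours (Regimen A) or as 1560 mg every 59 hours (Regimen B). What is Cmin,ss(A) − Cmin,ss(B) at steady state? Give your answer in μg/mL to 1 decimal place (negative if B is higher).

Regimen A: f = (1/2)^(51/27) ≈ 0.2700; Cmin,ss = (405/82)·f/(1−f) ≈ 1.827 μg/mL.
Regimen B: f = (1/2)^(59/27) ≈ 0.2199; Cmin,ss = (1560/82)·f/(1−f) ≈ 5.363 μg/mL.
Difference ≈ 1.827 − 5.363 ≈ -3.536 μg/mL.

-3.5 μg/mL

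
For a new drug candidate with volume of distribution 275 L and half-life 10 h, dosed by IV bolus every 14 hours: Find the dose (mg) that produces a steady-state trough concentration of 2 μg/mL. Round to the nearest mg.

901 mg

τ/t½ = 14/10 ≈ 1.4, so f = (1/2)^(14/10) ≈ 0.378929.
Cmin,ss = (D/Vd)·f/(1−f), so D = Cmin,ss·Vd·(1−f)/f.
D = 2 × 275 × (1−f)/f ≈ 2 × 275 × 1.63902 ≈ 901.46 mg.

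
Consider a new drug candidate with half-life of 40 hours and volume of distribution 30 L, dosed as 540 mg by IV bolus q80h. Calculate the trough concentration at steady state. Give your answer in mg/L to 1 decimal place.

6.0 mg/L

The dosing interval is 2 half-lives, so f = 2^(−2) = 0.25.
At steady state, R = 1/(1 − 0.25) = 4/3.
Single-dose peak C₀ = D/Vd = 540/30 = 18 mg/L.
Steady-state peak Cmax,ss = C₀·R = 18 × 4/3 ≈ 24.000 mg/L.
Steady-state trough Cmin,ss = Cmax,ss·f ≈ 24.000 × 0.25 ≈ 6.000 mg/L.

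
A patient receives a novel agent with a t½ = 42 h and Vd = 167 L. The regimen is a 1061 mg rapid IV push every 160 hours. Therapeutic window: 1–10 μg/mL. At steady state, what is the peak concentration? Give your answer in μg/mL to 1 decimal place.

k = ln2/t½ = ln2/42 ≈ 0.016504 h⁻¹; fraction remaining f = e^(−kτ) = e^(−0.016504×160) ≈ 0.0713.
At steady state, accumulation factor R = 1/(1 − e^(−kτ)) ≈ 1.0768.
Each bolus raises the concentration by D/Vd = 1061/167 ≈ 6.353 μg/mL.
Steady-state peak Cmax,ss = C₀·R ≈ 6.353 × 1.0768 ≈ 6.841 μg/mL.
Peak 6.8 μg/mL vs MTC 10 μg/mL: below toxic threshold.

6.8 μg/mL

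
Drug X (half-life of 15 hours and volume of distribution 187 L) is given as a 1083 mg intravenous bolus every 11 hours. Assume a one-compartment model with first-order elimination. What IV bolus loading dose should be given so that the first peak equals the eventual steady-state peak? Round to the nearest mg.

f = (1/2)^(11/15) ≈ 0.601513; accumulation ratio R = 1/(1−f) ≈ 2.50949.
Loading dose to hit Cmax,ss on first dose: D_load = D_maint·R ≈ 1083 × 2.50949 ≈ 2717.78 mg.

2718 mg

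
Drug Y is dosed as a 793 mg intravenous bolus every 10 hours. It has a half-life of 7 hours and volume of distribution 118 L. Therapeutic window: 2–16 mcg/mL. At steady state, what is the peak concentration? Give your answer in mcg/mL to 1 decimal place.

Over one 10-h interval, 10/7 ≈ 1.4286 half-lives elapse, leaving f ≈ 0.3715 of each dose.
Accumulation ratio R = 1/(1 − f) ≈ 1/0.6285 ≈ 1.5911.
Single-dose peak C₀ = D/Vd = 793/118 ≈ 6.720 mcg/mL.
Steady-state peak Cmax,ss = C₀·R ≈ 6.720 × 1.5911 ≈ 10.692 mcg/mL.
Peak 10.7 mcg/mL vs MTC 16 mcg/mL: below toxic threshold.

10.7 mcg/mL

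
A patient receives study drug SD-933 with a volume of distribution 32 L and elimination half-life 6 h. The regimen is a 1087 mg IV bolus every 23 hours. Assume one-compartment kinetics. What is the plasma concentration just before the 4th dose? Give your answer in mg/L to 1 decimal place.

f = (1/2)^(τ/t½) = (1/2)^(23/6) ≈ 0.0702.
C₀ = D/Vd = 1087/32 ≈ 33.969 mg/L.
Before the 4th dose, 3 doses have been given. Superposition: Cmin = C₀·(f + f² + … + f^3).
≈ 33.969 × (0.0702 + 0.0049 + 0.0003) ≈ 33.969 × 0.0754 ≈ 2.561 mg/L.

2.6 mg/L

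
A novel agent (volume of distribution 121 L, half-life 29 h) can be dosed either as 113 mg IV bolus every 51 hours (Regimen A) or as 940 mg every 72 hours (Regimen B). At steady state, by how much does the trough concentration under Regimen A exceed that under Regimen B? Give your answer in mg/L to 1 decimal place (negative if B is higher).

Regimen A: f = (1/2)^(51/29) ≈ 0.2955; Cmin,ss = (113/121)·f/(1−f) ≈ 0.392 mg/L.
Regimen B: f = (1/2)^(72/29) ≈ 0.1789; Cmin,ss = (940/121)·f/(1−f) ≈ 1.693 mg/L.
Difference ≈ 0.392 − 1.693 ≈ -1.301 mg/L.

-1.3 mg/L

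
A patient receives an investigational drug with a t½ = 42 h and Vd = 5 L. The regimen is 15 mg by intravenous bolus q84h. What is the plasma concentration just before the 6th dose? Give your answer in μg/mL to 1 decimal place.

f = (1/2)^(τ/t½) = (1/2)^(84/42) ≈ 0.2500.
C₀ = D/Vd = 15/5 ≈ 3.000 μg/mL.
Before the 6th dose, 5 doses have been given. Superposition: Cmin = C₀·(f + f² + … + f^5).
≈ 3.000 × (0.2500 + 0.0625 + 0.0156 + 0.0039 + 0.0010) ≈ 3.000 × 0.3330 ≈ 0.999 μg/mL.

1.0 μg/mL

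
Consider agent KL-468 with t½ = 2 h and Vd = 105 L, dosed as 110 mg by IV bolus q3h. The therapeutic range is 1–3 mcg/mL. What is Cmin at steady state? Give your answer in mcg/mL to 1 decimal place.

0.6 mcg/mL

Over one 3-h interval, 3/2 ≈ 1.5 half-lives elapse, leaving f ≈ 0.3536 of each dose.
Accumulation ratio R = 1/(1 − f) ≈ 1/0.6464 ≈ 1.5470.
Each bolus raises the concentration by D/Vd = 110/105 ≈ 1.048 mcg/mL.
Steady-state peak Cmax,ss = C₀·R ≈ 1.048 × 1.5470 ≈ 1.621 mcg/mL.
Steady-state trough Cmin,ss = Cmax,ss·f ≈ 1.621 × 0.3536 ≈ 0.573 mcg/mL.
Trough 0.6 mcg/mL vs MEC 1 mcg/mL: subtherapeutic.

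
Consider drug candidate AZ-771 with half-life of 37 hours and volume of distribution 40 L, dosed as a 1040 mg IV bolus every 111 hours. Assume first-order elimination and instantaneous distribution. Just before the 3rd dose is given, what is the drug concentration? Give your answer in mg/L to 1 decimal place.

3.7 mg/L

f = (1/2)^(τ/t½) = (1/2)^(111/37) ≈ 0.1250.
C₀ = D/Vd = 1040/40 ≈ 26.000 mg/L.
Before the 3rd dose, 2 doses have been given. Superposition: Cmin = C₀·(f + f²).
≈ 26.000 × (0.1250 + 0.0156) ≈ 26.000 × 0.1406 ≈ 3.656 mg/L.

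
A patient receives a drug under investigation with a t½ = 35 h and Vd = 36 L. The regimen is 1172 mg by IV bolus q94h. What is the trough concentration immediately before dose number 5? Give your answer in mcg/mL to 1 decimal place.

6.0 mcg/mL

f = (1/2)^(τ/t½) = (1/2)^(94/35) ≈ 0.1554.
C₀ = D/Vd = 1172/36 ≈ 32.556 mcg/mL.
Before the 5th dose, 4 doses have been given. Superposition: Cmin = C₀·(f + f² + … + f^4).
≈ 32.556 × (0.1554 + 0.0241 + 0.0038 + 0.0006) ≈ 32.556 × 0.1839 ≈ 5.987 mcg/mL.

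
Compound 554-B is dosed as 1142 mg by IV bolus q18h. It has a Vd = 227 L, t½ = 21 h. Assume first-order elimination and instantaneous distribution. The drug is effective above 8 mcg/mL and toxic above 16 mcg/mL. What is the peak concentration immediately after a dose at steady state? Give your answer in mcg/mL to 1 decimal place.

k = ln2/t½ = ln2/21 ≈ 0.033007 h⁻¹; fraction remaining f = e^(−kτ) = e^(−0.033007×18) ≈ 0.5520.
At steady state, accumulation factor R = 1/(1 − e^(−kτ)) ≈ 2.2321.
Single-dose peak C₀ = D/Vd = 1142/227 ≈ 5.031 mcg/mL.
Steady-state peak Cmax,ss = C₀·R ≈ 5.031 × 2.2321 ≈ 11.230 mcg/mL.
Peak 11.2 mcg/mL vs MTC 16 mcg/mL: below toxic threshold.

11.2 mcg/mL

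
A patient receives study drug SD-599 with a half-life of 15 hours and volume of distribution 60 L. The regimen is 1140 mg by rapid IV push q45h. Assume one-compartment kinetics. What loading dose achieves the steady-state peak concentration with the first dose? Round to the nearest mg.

f = (1/2)^(45/15) ≈ 0.125000; accumulation ratio R = 1/(1−f) ≈ 1.14286.
Loading dose to hit Cmax,ss on first dose: D_load = D_maint·R ≈ 1140 × 1.14286 ≈ 1302.86 mg.

1303 mg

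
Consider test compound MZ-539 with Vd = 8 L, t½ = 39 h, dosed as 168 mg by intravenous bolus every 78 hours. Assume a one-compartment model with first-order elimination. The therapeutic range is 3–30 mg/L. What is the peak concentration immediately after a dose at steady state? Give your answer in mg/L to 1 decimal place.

τ = 78 h = 2 half-lives, so f = (1/2)^2 = 0.25.
At steady state, R = 1/(1 − 0.25) = 4/3.
Single-dose peak C₀ = D/Vd = 168/8 = 21 mg/L.
Steady-state peak Cmax,ss = C₀·R = 21 × 4/3 ≈ 28.000 mg/L.
Peak 28.0 mg/L vs MTC 30 mg/L: below toxic threshold.

28.0 mg/L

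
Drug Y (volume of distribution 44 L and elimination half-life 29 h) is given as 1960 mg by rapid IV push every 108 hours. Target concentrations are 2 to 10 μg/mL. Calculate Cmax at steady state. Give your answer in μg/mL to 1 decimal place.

k = ln2/t½ = ln2/29 ≈ 0.023902 h⁻¹; fraction remaining f = e^(−kτ) = e^(−0.023902×108) ≈ 0.0757.
At steady state, accumulation factor R = 1/(1 − e^(−kτ)) ≈ 1.0819.
Single-dose peak C₀ = D/Vd = 1960/44 ≈ 44.545 μg/mL.
Steady-state peak Cmax,ss = C₀·R ≈ 44.545 × 1.0819 ≈ 48.193 μg/mL.
Peak 48.2 μg/mL vs MTC 10 μg/mL: exceeds toxic threshold.

48.2 μg/mL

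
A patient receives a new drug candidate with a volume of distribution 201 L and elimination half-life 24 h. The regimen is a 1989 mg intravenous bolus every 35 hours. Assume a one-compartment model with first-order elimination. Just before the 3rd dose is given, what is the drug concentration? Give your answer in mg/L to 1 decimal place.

f = (1/2)^(τ/t½) = (1/2)^(35/24) ≈ 0.3639.
C₀ = D/Vd = 1989/201 ≈ 9.896 mg/L.
Before the 3rd dose, 2 doses have been given. Superposition: Cmin = C₀·(f + f²).
≈ 9.896 × (0.3639 + 0.1324) ≈ 9.896 × 0.4963 ≈ 4.911 mg/L.

4.9 mg/L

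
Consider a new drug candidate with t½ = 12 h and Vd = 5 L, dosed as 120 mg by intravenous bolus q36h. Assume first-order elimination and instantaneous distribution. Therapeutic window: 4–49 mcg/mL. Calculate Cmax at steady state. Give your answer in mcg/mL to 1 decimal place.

τ = 36 h = 3 half-lives, so f = (1/2)^3 = 0.125.
At steady state, R = 1/(1 − 0.125) = 8/7.
Single-dose peak C₀ = D/Vd = 120/5 = 24 mcg/mL.
Steady-state peak Cmax,ss = C₀·R = 24 × 8/7 ≈ 27.429 mcg/mL.
Peak 27.4 mcg/mL vs MTC 49 mcg/mL: below toxic threshold.

27.4 mcg/mL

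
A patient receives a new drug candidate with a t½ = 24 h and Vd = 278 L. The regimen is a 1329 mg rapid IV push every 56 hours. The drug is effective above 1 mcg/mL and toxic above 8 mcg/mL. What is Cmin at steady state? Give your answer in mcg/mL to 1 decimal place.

τ/t½ = 56/24 ≈ 2.3333, so fraction remaining f = (1/2)^(56/24) ≈ 0.1984.
Each bolus raises the concentration by D/Vd = 1329/278 ≈ 4.781 mcg/mL.
Steady-state trough Cmin,ss = C₀·f/(1−f) ≈ 4.781 × 0.1984/0.8016 ≈ 1.183 mcg/mL.
Trough 1.2 mcg/mL vs MEC 1 mcg/mL: adequate.

1.2 mcg/mL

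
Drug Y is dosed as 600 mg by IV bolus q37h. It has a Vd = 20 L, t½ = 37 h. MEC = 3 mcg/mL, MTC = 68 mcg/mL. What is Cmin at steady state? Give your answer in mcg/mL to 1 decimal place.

The dosing interval is 1 half-life, so f = 2^(−1) = 0.5.
At steady state, R = 1/(1 − 0.5) = 2/1.
Single-dose peak C₀ = D/Vd = 600/20 = 30 mcg/mL.
Steady-state peak Cmax,ss = C₀·R = 30 × 2/1 ≈ 60.000 mcg/mL.
Steady-state trough Cmin,ss = Cmax,ss·f ≈ 60.000 × 0.5 ≈ 30.000 mcg/mL.
Trough 30.0 mcg/mL vs MEC 3 mcg/mL: adequate.

30.0 mcg/mL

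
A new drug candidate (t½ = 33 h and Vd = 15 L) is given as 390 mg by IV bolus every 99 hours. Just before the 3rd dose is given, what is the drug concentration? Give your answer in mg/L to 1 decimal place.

f = (1/2)^(τ/t½) = (1/2)^(99/33) ≈ 0.1250.
C₀ = D/Vd = 390/15 ≈ 26.000 mg/L.
Before the 3rd dose, 2 doses have been given. Superposition: Cmin = C₀·(f + f²).
≈ 26.000 × (0.1250 + 0.0156) ≈ 26.000 × 0.1406 ≈ 3.656 mg/L.

3.7 mg/L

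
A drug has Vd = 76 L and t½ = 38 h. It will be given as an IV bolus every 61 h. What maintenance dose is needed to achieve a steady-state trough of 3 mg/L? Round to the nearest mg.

466 mg

τ/t½ = 61/38 ≈ 1.6053, so f = (1/2)^(61/38) ≈ 0.328676.
Cmin,ss = (D/Vd)·f/(1−f), so D = Cmin,ss·Vd·(1−f)/f.
D = 3 × 76 × (1−f)/f ≈ 3 × 76 × 2.04251 ≈ 465.69 mg.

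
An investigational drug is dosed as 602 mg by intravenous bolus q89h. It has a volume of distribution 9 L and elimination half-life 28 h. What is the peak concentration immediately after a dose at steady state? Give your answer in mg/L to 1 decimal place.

τ/t½ = 89/28 ≈ 3.1786, so fraction remaining f = (1/2)^(89/28) ≈ 0.1104.
At steady state, accumulation factor R = 1/(1 − e^(−kτ)) ≈ 1.1241.
Single-dose peak C₀ = D/Vd = 602/9 ≈ 66.889 mg/L.
Cmax,ss = C₀/(1 − f) ≈ 66.889/0.8896 ≈ 75.190 mg/L.

75.2 mg/L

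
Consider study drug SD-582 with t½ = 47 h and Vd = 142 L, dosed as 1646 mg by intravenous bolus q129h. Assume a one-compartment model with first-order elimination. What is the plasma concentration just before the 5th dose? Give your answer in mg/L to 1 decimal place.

f = (1/2)^(τ/t½) = (1/2)^(129/47) ≈ 0.1492.
C₀ = D/Vd = 1646/142 ≈ 11.592 mg/L.
Before the 5th dose, 4 doses have been given. Superposition: Cmin = C₀·(f + f² + … + f^4).
≈ 11.592 × (0.1492 + 0.0223 + 0.0033 + 0.0005) ≈ 11.592 × 0.1753 ≈ 2.032 mg/L.

2.0 mg/L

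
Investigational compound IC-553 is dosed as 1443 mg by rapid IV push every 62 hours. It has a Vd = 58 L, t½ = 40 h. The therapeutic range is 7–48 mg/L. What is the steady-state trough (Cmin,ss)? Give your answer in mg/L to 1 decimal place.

12.9 mg/L

Over one 62-h interval, 62/40 ≈ 1.55 half-lives elapse, leaving f ≈ 0.3415 of each dose.
Accumulation ratio R = 1/(1 − f) ≈ 1/0.6585 ≈ 1.5186.
Single-dose peak C₀ = D/Vd = 1443/58 ≈ 24.879 mg/L.
Steady-state peak Cmax,ss = C₀·R ≈ 24.879 × 1.5186 ≈ 37.781 mg/L.
Steady-state trough Cmin,ss = Cmax,ss·f ≈ 37.781 × 0.3415 ≈ 12.902 mg/L.
Trough 12.9 mg/L vs MEC 7 mg/L: adequate.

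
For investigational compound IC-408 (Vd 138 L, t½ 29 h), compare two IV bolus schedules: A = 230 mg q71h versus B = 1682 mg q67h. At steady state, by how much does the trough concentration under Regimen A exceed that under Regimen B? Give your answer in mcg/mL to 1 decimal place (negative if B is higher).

-2.7 mcg/mL

Regimen A: f = (1/2)^(71/29) ≈ 0.1832; Cmin,ss = (230/138)·f/(1−f) ≈ 0.374 mcg/mL.
Regimen B: f = (1/2)^(67/29) ≈ 0.2016; Cmin,ss = (1682/138)·f/(1−f) ≈ 3.078 mcg/mL.
Difference ≈ 0.374 − 3.078 ≈ -2.704 mcg/mL.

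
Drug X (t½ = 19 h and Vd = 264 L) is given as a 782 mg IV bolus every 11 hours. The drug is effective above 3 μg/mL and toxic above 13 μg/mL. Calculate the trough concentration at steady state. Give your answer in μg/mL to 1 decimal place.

6.0 μg/mL

Over one 11-h interval, 11/19 ≈ 0.57895 half-lives elapse, leaving f ≈ 0.6695 of each dose.
Single-dose peak C₀ = D/Vd = 782/264 ≈ 2.962 μg/mL.
Steady-state trough Cmin,ss = C₀·f/(1−f) ≈ 2.962 × 0.6695/0.3305 ≈ 6.000 μg/mL.
Trough 6.0 μg/mL vs MEC 3 μg/mL: adequate.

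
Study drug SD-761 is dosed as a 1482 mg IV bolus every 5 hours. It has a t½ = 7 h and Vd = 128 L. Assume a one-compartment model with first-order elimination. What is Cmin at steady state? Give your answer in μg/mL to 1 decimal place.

k = ln2/t½ = ln2/7 ≈ 0.099021 h⁻¹; fraction remaining f = e^(−kτ) = e^(−0.099021×5) ≈ 0.6095.
At steady state, accumulation factor R = 1/(1 − e^(−kτ)) ≈ 2.5608.
Single-dose peak C₀ = D/Vd = 1482/128 ≈ 11.578 μg/mL.
Cmax,ss = C₀/(1 − f) ≈ 11.578/0.3905 ≈ 29.649 μg/mL.
Steady-state trough Cmin,ss = Cmax,ss·f ≈ 29.649 × 0.6095 ≈ 18.071 μg/mL.

18.1 μg/mL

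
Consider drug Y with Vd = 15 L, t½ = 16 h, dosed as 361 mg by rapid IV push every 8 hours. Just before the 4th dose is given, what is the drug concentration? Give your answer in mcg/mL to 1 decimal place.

f = (1/2)^(τ/t½) = (1/2)^(8/16) ≈ 0.7071.
C₀ = D/Vd = 361/15 ≈ 24.067 mcg/mL.
Before the 4th dose, 3 doses have been given. Superposition: Cmin = C₀·(f + f² + … + f^3).
≈ 24.067 × (0.7071 + 0.5000 + 0.3535) ≈ 24.067 × 1.5606 ≈ 37.559 mcg/mL.

37.6 mcg/mL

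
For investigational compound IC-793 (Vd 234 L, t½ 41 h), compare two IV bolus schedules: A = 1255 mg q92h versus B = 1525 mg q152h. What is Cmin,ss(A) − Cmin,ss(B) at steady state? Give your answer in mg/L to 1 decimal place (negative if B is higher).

Regimen A: f = (1/2)^(92/41) ≈ 0.2111; Cmin,ss = (1255/234)·f/(1−f) ≈ 1.435 mg/L.
Regimen B: f = (1/2)^(152/41) ≈ 0.0766; Cmin,ss = (1525/234)·f/(1−f) ≈ 0.541 mg/L.
Difference ≈ 1.435 − 0.541 ≈ 0.894 mg/L.

0.9 mg/L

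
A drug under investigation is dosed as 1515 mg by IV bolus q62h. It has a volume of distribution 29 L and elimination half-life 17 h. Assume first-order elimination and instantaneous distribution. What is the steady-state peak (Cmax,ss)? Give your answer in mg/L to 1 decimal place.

k = ln2/t½ = ln2/17 ≈ 0.040773 h⁻¹; fraction remaining f = e^(−kτ) = e^(−0.040773×62) ≈ 0.0798.
Accumulation ratio R = 1/(1 − f) ≈ 1/0.9202 ≈ 1.0867.
Single-dose peak C₀ = D/Vd = 1515/29 ≈ 52.241 mg/L.
Cmax,ss = C₀/(1 − f) ≈ 52.241/0.9202 ≈ 56.771 mg/L.

56.8 mg/L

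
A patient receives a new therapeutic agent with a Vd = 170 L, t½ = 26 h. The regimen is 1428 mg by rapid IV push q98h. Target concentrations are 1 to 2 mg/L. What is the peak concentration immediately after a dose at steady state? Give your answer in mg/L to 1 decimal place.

k = ln2/t½ = ln2/26 ≈ 0.026660 h⁻¹; fraction remaining f = e^(−kτ) = e^(−0.026660×98) ≈ 0.0733.
At steady state, accumulation factor R = 1/(1 − e^(−kτ)) ≈ 1.0791.
Each bolus raises the concentration by D/Vd = 1428/170 ≈ 8.400 mg/L.
Cmax,ss = C₀/(1 − f) ≈ 8.400/0.9267 ≈ 9.064 mg/L.
Peak 9.1 mg/L vs MTC 2 mg/L: exceeds toxic threshold.

9.1 mg/L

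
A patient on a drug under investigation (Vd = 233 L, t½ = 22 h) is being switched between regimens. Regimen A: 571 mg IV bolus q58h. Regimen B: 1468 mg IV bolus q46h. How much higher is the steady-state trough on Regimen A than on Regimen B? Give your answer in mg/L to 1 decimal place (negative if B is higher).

-1.5 mg/L

Regimen A: f = (1/2)^(58/22) ≈ 0.1608; Cmin,ss = (571/233)·f/(1−f) ≈ 0.470 mg/L.
Regimen B: f = (1/2)^(46/22) ≈ 0.2347; Cmin,ss = (1468/233)·f/(1−f) ≈ 1.932 mg/L.
Difference ≈ 0.470 − 1.932 ≈ -1.462 mg/L.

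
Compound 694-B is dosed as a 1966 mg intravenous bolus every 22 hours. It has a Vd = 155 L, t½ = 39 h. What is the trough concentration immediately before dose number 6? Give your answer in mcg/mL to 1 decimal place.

f = (1/2)^(τ/t½) = (1/2)^(22/39) ≈ 0.6764.
C₀ = D/Vd = 1966/155 ≈ 12.684 mcg/mL.
Before the 6th dose, 5 doses have been given. Superposition: Cmin = C₀·(f + f² + … + f^5).
≈ 12.684 × (0.6764 + 0.4575 + 0.3095 + 0.2093 + 0.1416) ≈ 12.684 × 1.7943 ≈ 22.759 mcg/mL.

22.8 mcg/mL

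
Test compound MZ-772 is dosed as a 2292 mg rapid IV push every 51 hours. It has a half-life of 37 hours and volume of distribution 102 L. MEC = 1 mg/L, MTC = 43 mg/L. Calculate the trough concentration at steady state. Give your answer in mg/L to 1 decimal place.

14.0 mg/L

Over one 51-h interval, 51/37 ≈ 1.3784 half-lives elapse, leaving f ≈ 0.3847 of each dose.
At steady state, accumulation factor R = 1/(1 − e^(−kτ)) ≈ 1.6252.
Each bolus raises the concentration by D/Vd = 2292/102 ≈ 22.471 mg/L.
Steady-state peak Cmax,ss = C₀·R ≈ 22.471 × 1.6252 ≈ 36.520 mg/L.
Steady-state trough Cmin,ss = Cmax,ss·f ≈ 36.520 × 0.3847 ≈ 14.049 mg/L.
Trough 14.0 mg/L vs MEC 1 mg/L: adequate.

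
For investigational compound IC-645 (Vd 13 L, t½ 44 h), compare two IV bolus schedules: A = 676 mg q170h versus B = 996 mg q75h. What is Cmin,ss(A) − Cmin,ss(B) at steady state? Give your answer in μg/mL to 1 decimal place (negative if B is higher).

Regimen A: f = (1/2)^(170/44) ≈ 0.0687; Cmin,ss = (676/13)·f/(1−f) ≈ 3.836 μg/mL.
Regimen B: f = (1/2)^(75/44) ≈ 0.3068; Cmin,ss = (996/13)·f/(1−f) ≈ 33.909 μg/mL.
Difference ≈ 3.836 − 33.909 ≈ -30.073 μg/mL.

-30.1 μg/mL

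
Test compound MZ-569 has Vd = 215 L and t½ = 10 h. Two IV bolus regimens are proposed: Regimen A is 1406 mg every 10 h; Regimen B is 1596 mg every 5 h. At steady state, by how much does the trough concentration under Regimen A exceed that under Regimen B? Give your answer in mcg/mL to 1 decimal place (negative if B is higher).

Regimen A: f = (1/2)^(10/10) ≈ 0.5000; Cmin,ss = (1406/215)·f/(1−f) ≈ 6.540 mcg/mL.
Regimen B: f = (1/2)^(5/10) ≈ 0.7071; Cmin,ss = (1596/215)·f/(1−f) ≈ 17.921 mcg/mL.
Difference ≈ 6.540 − 17.921 ≈ -11.381 mcg/mL.

-11.4 mcg/mL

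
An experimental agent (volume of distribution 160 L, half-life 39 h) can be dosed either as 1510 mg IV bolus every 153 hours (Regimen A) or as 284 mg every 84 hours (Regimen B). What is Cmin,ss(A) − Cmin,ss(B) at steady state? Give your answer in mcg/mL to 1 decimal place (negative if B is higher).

Regimen A: f = (1/2)^(153/39) ≈ 0.0659; Cmin,ss = (1510/160)·f/(1−f) ≈ 0.666 mcg/mL.
Regimen B: f = (1/2)^(84/39) ≈ 0.2247; Cmin,ss = (284/160)·f/(1−f) ≈ 0.514 mcg/mL.
Difference ≈ 0.666 − 0.514 ≈ 0.152 mcg/mL.

0.2 mcg/mL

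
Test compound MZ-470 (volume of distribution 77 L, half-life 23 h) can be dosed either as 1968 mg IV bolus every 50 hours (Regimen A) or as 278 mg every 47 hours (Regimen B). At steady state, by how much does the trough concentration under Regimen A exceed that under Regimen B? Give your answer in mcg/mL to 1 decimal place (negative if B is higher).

Regimen A: f = (1/2)^(50/23) ≈ 0.2216; Cmin,ss = (1968/77)·f/(1−f) ≈ 7.276 mcg/mL.
Regimen B: f = (1/2)^(47/23) ≈ 0.2426; Cmin,ss = (278/77)·f/(1−f) ≈ 1.156 mcg/mL.
Difference ≈ 7.276 − 1.156 ≈ 6.120 mcg/mL.

6.1 mcg/mL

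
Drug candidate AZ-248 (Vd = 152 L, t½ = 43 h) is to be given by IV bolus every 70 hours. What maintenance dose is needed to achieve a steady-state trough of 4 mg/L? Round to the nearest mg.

1271 mg

τ/t½ = 70/43 ≈ 1.6279, so f = (1/2)^(70/43) ≈ 0.323557.
Cmin,ss = (D/Vd)·f/(1−f), so D = Cmin,ss·Vd·(1−f)/f.
D = 4 × 152 × (1−f)/f ≈ 4 × 152 × 2.09065 ≈ 1271.12 mg.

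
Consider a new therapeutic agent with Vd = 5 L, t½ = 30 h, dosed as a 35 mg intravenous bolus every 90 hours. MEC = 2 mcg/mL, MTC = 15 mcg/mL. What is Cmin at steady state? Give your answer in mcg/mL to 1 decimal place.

τ = 90 h = 3 half-lives, so f = (1/2)^3 = 0.125.
Accumulation ratio R = 1/(1 − f) = 1/0.875 = 8/7.
Single-dose peak C₀ = D/Vd = 35/5 = 7 mcg/mL.
Steady-state peak Cmax,ss = C₀·R = 7 × 8/7 ≈ 8.000 mcg/mL.
Steady-state trough Cmin,ss = Cmax,ss·f ≈ 8.000 × 0.125 ≈ 1.000 mcg/mL.
Trough 1.0 mcg/mL vs MEC 2 mcg/mL: subtherapeutic.

1.0 mcg/mL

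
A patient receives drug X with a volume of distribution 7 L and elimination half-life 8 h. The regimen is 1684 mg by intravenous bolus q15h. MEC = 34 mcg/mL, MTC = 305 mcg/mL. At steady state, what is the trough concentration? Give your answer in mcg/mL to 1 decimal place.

90.2 mcg/mL

τ/t½ = 15/8 ≈ 1.875, so fraction remaining f = (1/2)^(15/8) ≈ 0.2726.
Single-dose peak C₀ = D/Vd = 1684/7 ≈ 240.571 mcg/mL.
Steady-state trough Cmin,ss = C₀·f/(1−f) ≈ 240.571 × 0.2726/0.7274 ≈ 90.156 mcg/mL.
Trough 90.2 mcg/mL vs MEC 34 mcg/mL: adequate.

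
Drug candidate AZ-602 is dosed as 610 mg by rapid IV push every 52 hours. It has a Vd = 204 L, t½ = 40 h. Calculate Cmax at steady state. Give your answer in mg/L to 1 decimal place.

k = ln2/t½ = ln2/40 ≈ 0.017329 h⁻¹; fraction remaining f = e^(−kτ) = e^(−0.017329×52) ≈ 0.4061.
At steady state, accumulation factor R = 1/(1 − e^(−kτ)) ≈ 1.6838.
Each bolus raises the concentration by D/Vd = 610/204 ≈ 2.990 mg/L.
Steady-state peak Cmax,ss = C₀·R ≈ 2.990 × 1.6838 ≈ 5.035 mg/L.

5.0 mg/L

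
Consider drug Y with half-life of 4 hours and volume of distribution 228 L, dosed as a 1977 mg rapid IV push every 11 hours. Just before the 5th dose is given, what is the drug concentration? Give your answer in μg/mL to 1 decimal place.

1.5 μg/mL

f = (1/2)^(τ/t½) = (1/2)^(11/4) ≈ 0.1487.
C₀ = D/Vd = 1977/228 ≈ 8.671 μg/mL.
Before the 5th dose, 4 doses have been given. Superposition: Cmin = C₀·(f + f² + … + f^4).
≈ 8.671 × (0.1487 + 0.0221 + 0.0033 + 0.0005) ≈ 8.671 × 0.1746 ≈ 1.514 μg/mL.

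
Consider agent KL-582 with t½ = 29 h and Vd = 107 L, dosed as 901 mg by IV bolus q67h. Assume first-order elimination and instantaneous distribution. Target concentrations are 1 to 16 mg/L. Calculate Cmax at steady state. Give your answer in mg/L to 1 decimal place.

Over one 67-h interval, 67/29 ≈ 2.3103 half-lives elapse, leaving f ≈ 0.2016 of each dose.
Accumulation ratio R = 1/(1 − f) ≈ 1/0.7984 ≈ 1.2525.
Each bolus raises the concentration by D/Vd = 901/107 ≈ 8.421 mg/L.
Steady-state peak Cmax,ss = C₀·R ≈ 8.421 × 1.2525 ≈ 10.547 mg/L.
Peak 10.5 mg/L vs MTC 16 mg/L: below toxic threshold.

10.5 mg/L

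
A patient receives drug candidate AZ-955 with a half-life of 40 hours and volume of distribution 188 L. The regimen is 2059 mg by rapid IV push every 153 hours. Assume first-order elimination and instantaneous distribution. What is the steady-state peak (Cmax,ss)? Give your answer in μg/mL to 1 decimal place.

Over one 153-h interval, 153/40 ≈ 3.825 half-lives elapse, leaving f ≈ 0.0706 of each dose.
Accumulation ratio R = 1/(1 − f) ≈ 1/0.9294 ≈ 1.0760.
Single-dose peak C₀ = D/Vd = 2059/188 ≈ 10.952 μg/mL.
Steady-state peak Cmax,ss = C₀·R ≈ 10.952 × 1.0760 ≈ 11.784 μg/mL.

11.8 μg/mL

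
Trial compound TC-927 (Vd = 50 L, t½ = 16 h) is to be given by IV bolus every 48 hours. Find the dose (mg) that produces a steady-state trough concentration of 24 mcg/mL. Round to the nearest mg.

τ/t½ = 48/16 ≈ 3, so f = (1/2)^(48/16) ≈ 0.125000.
Cmin,ss = (D/Vd)·f/(1−f), so D = Cmin,ss·Vd·(1−f)/f.
D = 24 × 50 × (1−f)/f ≈ 24 × 50 × 7.00000 ≈ 8400.00 mg.

8400 mg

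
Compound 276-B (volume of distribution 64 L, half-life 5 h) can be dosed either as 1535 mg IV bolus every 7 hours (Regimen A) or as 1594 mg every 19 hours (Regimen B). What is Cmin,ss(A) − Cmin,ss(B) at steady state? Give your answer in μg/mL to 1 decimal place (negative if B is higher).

Regimen A: f = (1/2)^(7/5) ≈ 0.3789; Cmin,ss = (1535/64)·f/(1−f) ≈ 14.632 μg/mL.
Regimen B: f = (1/2)^(19/5) ≈ 0.0718; Cmin,ss = (1594/64)·f/(1−f) ≈ 1.927 μg/mL.
Difference ≈ 14.632 − 1.927 ≈ 12.705 μg/mL.

12.7 μg/mL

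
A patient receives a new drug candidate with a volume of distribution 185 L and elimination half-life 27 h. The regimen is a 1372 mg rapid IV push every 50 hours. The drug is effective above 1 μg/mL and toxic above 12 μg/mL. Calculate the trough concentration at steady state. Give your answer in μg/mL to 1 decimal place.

τ/t½ = 50/27 ≈ 1.8519, so fraction remaining f = (1/2)^(50/27) ≈ 0.2770.
Single-dose peak C₀ = D/Vd = 1372/185 ≈ 7.416 μg/mL.
Steady-state trough Cmin,ss = C₀·f/(1−f) ≈ 7.416 × 0.2770/0.7230 ≈ 2.841 μg/mL.
Trough 2.8 μg/mL vs MEC 1 μg/mL: adequate.

2.8 μg/mL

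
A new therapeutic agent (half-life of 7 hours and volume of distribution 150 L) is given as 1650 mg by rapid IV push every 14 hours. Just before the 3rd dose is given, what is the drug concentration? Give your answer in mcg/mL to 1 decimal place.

3.4 mcg/mL

f = (1/2)^(τ/t½) = (1/2)^(14/7) ≈ 0.2500.
C₀ = D/Vd = 1650/150 ≈ 11.000 mcg/mL.
Before the 3rd dose, 2 doses have been given. Superposition: Cmin = C₀·(f + f²).
≈ 11.000 × (0.2500 + 0.0625) ≈ 11.000 × 0.3125 ≈ 3.438 mcg/mL.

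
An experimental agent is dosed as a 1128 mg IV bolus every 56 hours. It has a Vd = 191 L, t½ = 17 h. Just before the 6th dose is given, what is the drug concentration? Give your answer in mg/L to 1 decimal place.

f = (1/2)^(τ/t½) = (1/2)^(56/17) ≈ 0.1019.
C₀ = D/Vd = 1128/191 ≈ 5.906 mg/L.
Before the 6th dose, 5 doses have been given. Superposition: Cmin = C₀·(f + f² + … + f^5).
≈ 5.906 × (0.1019 + 0.0104 + 0.0011 + 0.0001 + 0.0000) ≈ 5.906 × 0.1135 ≈ 0.670 mg/L.

0.7 mg/L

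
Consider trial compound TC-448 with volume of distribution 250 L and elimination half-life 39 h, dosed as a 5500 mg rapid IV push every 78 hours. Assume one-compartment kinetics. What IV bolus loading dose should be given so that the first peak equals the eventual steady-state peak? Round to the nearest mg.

7333 mg

f = (1/2)^(78/39) ≈ 0.250000; accumulation ratio R = 1/(1−f) ≈ 1.33333.
Loading dose to hit Cmax,ss on first dose: D_load = D_maint·R ≈ 5500 × 1.33333 ≈ 7333.31 mg.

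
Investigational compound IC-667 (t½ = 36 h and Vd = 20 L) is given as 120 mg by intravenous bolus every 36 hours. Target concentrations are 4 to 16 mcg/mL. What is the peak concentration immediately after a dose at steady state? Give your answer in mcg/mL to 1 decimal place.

The dosing interval is 1 half-life, so f = 2^(−1) = 0.5.
At steady state, R = 1/(1 − 0.5) = 2/1.
Single-dose peak C₀ = D/Vd = 120/20 = 6 mcg/mL.
Steady-state peak Cmax,ss = C₀·R = 6 × 2/1 ≈ 12.000 mcg/mL.
Peak 12.0 mcg/mL vs MTC 16 mcg/mL: below toxic threshold.

12.0 mcg/mL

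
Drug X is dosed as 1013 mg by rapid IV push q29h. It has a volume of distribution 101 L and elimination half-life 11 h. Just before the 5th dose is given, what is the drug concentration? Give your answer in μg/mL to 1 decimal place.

f = (1/2)^(τ/t½) = (1/2)^(29/11) ≈ 0.1608.
C₀ = D/Vd = 1013/101 ≈ 10.030 μg/mL.
Before the 5th dose, 4 doses have been given. Superposition: Cmin = C₀·(f + f² + … + f^4).
≈ 10.030 × (0.1608 + 0.0259 + 0.0042 + 0.0007) ≈ 10.030 × 0.1916 ≈ 1.922 μg/mL.

1.9 μg/mL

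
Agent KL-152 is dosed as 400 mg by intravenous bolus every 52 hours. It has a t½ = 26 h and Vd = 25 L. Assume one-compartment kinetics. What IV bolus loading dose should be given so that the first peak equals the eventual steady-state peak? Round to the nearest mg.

f = (1/2)^(52/26) ≈ 0.250000; accumulation ratio R = 1/(1−f) ≈ 1.33333.
Loading dose to hit Cmax,ss on first dose: D_load = D_maint·R ≈ 400 × 1.33333 ≈ 533.33 mg.

533 mg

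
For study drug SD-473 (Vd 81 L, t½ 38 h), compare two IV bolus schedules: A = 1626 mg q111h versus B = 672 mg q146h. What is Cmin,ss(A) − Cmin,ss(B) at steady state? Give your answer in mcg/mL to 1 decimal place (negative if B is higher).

2.4 mcg/mL

Regimen A: f = (1/2)^(111/38) ≈ 0.1320; Cmin,ss = (1626/81)·f/(1−f) ≈ 3.053 mcg/mL.
Regimen B: f = (1/2)^(146/38) ≈ 0.0697; Cmin,ss = (672/81)·f/(1−f) ≈ 0.622 mcg/mL.
Difference ≈ 3.053 − 0.622 ≈ 2.431 mcg/mL.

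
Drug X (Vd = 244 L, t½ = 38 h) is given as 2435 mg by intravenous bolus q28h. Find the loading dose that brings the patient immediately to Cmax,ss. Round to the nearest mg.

6088 mg

f = (1/2)^(28/38) ≈ 0.600051; accumulation ratio R = 1/(1−f) ≈ 2.50032.
Loading dose to hit Cmax,ss on first dose: D_load = D_maint·R ≈ 2435 × 2.50032 ≈ 6088.28 mg.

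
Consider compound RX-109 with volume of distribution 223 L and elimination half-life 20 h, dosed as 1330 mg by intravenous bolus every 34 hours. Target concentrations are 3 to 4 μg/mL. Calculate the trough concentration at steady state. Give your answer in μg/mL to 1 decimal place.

k = ln2/t½ = ln2/20 ≈ 0.034657 h⁻¹; fraction remaining f = e^(−kτ) = e^(−0.034657×34) ≈ 0.3078.
Single-dose peak C₀ = D/Vd = 1330/223 ≈ 5.964 μg/mL.
Steady-state trough Cmin,ss = C₀·f/(1−f) ≈ 5.964 × 0.3078/0.6922 ≈ 2.652 μg/mL.
Trough 2.7 μg/mL vs MEC 3 μg/mL: subtherapeutic.

2.7 μg/mL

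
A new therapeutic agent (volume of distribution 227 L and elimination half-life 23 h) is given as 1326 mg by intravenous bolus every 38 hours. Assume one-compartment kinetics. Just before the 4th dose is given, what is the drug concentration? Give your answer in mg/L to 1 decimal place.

2.6 mg/L

f = (1/2)^(τ/t½) = (1/2)^(38/23) ≈ 0.3182.
C₀ = D/Vd = 1326/227 ≈ 5.841 mg/L.
Before the 4th dose, 3 doses have been given. Superposition: Cmin = C₀·(f + f² + … + f^3).
≈ 5.841 × (0.3182 + 0.1013 + 0.0322) ≈ 5.841 × 0.4517 ≈ 2.638 mg/L.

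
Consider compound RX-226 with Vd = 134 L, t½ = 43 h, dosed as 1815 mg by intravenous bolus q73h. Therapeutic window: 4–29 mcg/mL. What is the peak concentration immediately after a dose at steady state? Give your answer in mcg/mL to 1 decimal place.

τ/t½ = 73/43 ≈ 1.6977, so fraction remaining f = (1/2)^(73/43) ≈ 0.3083.
Accumulation ratio R = 1/(1 − f) ≈ 1/0.6917 ≈ 1.4457.
Single-dose peak C₀ = D/Vd = 1815/134 ≈ 13.545 mcg/mL.
Steady-state peak Cmax,ss = C₀·R ≈ 13.545 × 1.4457 ≈ 19.582 mcg/mL.
Peak 19.6 mcg/mL vs MTC 29 mcg/mL: below toxic threshold.

19.6 mcg/mL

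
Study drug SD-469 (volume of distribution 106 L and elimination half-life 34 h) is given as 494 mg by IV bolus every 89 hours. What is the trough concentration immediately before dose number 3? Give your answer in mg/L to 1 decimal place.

f = (1/2)^(τ/t½) = (1/2)^(89/34) ≈ 0.1629.
C₀ = D/Vd = 494/106 ≈ 4.660 mg/L.
Before the 3rd dose, 2 doses have been given. Superposition: Cmin = C₀·(f + f²).
≈ 4.660 × (0.1629 + 0.0265) ≈ 4.660 × 0.1894 ≈ 0.883 mg/L.

0.9 mg/L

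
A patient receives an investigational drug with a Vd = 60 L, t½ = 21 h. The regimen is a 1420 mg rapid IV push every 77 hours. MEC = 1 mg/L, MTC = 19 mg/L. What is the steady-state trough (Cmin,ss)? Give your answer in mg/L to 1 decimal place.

2.0 mg/L

k = ln2/t½ = ln2/21 ≈ 0.033007 h⁻¹; fraction remaining f = e^(−kτ) = e^(−0.033007×77) ≈ 0.0787.
At steady state, accumulation factor R = 1/(1 − e^(−kτ)) ≈ 1.0854.
Single-dose peak C₀ = D/Vd = 1420/60 ≈ 23.667 mg/L.
Cmax,ss = C₀/(1 − f) ≈ 23.667/0.9213 ≈ 25.689 mg/L.
One interval later, Cmin,ss = Cmax,ss·e^(−kτ) ≈ 25.689 × 0.0787 ≈ 2.022 mg/L.
Trough 2.0 mg/L vs MEC 1 mg/L: adequate.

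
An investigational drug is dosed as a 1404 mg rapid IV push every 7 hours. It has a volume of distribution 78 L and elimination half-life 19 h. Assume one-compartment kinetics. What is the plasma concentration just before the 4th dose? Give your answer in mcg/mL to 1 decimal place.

33.1 mcg/mL

f = (1/2)^(τ/t½) = (1/2)^(7/19) ≈ 0.7746.
C₀ = D/Vd = 1404/78 ≈ 18.000 mcg/mL.
Before the 4th dose, 3 doses have been given. Superposition: Cmin = C₀·(f + f² + … + f^3).
≈ 18.000 × (0.7746 + 0.6000 + 0.4648) ≈ 18.000 × 1.8394 ≈ 33.109 mcg/mL.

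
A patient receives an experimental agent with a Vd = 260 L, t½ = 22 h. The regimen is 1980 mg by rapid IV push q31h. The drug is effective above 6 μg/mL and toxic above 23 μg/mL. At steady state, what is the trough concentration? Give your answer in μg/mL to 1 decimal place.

Over one 31-h interval, 31/22 ≈ 1.4091 half-lives elapse, leaving f ≈ 0.3765 of each dose.
At steady state, accumulation factor R = 1/(1 − e^(−kτ)) ≈ 1.6038.
Single-dose peak C₀ = D/Vd = 1980/260 ≈ 7.615 μg/mL.
Cmax,ss = C₀/(1 − f) ≈ 7.615/0.6235 ≈ 12.213 μg/mL.
Steady-state trough Cmin,ss = Cmax,ss·f ≈ 12.213 × 0.3765 ≈ 4.598 μg/mL.
Trough 4.6 μg/mL vs MEC 6 μg/mL: subtherapeutic.

4.6 μg/mL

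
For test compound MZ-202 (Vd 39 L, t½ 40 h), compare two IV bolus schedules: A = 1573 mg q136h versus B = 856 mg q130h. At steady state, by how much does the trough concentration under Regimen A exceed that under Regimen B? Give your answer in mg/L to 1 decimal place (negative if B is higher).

1.6 mg/L

Regimen A: f = (1/2)^(136/40) ≈ 0.0947; Cmin,ss = (1573/39)·f/(1−f) ≈ 4.219 mg/L.
Regimen B: f = (1/2)^(130/40) ≈ 0.1051; Cmin,ss = (856/39)·f/(1−f) ≈ 2.578 mg/L.
Difference ≈ 4.219 − 2.578 ≈ 1.641 mg/L.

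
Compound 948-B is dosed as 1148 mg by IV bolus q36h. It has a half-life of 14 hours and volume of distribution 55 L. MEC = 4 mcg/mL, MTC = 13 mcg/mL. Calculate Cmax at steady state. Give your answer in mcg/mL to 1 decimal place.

Over one 36-h interval, 36/14 ≈ 2.5714 half-lives elapse, leaving f ≈ 0.1682 of each dose.
Accumulation ratio R = 1/(1 − f) ≈ 1/0.8318 ≈ 1.2022.
Each bolus raises the concentration by D/Vd = 1148/55 ≈ 20.873 mcg/mL.
Cmax,ss = C₀/(1 − f) ≈ 20.873/0.8318 ≈ 25.094 mcg/mL.
Peak 25.1 mcg/mL vs MTC 13 mcg/mL: exceeds toxic threshold.

25.1 mcg/mL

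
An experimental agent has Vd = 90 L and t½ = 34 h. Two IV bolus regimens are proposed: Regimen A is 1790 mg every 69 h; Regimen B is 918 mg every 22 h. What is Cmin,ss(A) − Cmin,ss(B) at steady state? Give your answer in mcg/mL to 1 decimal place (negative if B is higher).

Regimen A: f = (1/2)^(69/34) ≈ 0.2450; Cmin,ss = (1790/90)·f/(1−f) ≈ 6.454 mcg/mL.
Regimen B: f = (1/2)^(22/34) ≈ 0.6386; Cmin,ss = (918/90)·f/(1−f) ≈ 18.024 mcg/mL.
Difference ≈ 6.454 − 18.024 ≈ -11.570 mcg/mL.

-11.6 mcg/mL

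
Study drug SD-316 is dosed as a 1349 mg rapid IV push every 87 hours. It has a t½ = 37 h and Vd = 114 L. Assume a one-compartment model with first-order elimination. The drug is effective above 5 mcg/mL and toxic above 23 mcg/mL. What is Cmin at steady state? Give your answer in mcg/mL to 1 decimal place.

τ/t½ = 87/37 ≈ 2.3514, so fraction remaining f = (1/2)^(87/37) ≈ 0.1960.
Accumulation ratio R = 1/(1 − f) ≈ 1/0.8040 ≈ 1.2438.
Single-dose peak C₀ = D/Vd = 1349/114 ≈ 11.833 mcg/mL.
Cmax,ss = C₀/(1 − f) ≈ 11.833/0.8040 ≈ 14.718 mcg/mL.
One interval later, Cmin,ss = Cmax,ss·e^(−kτ) ≈ 14.718 × 0.1960 ≈ 2.885 mcg/mL.
Trough 2.9 mcg/mL vs MEC 5 mcg/mL: subtherapeutic.

2.9 mcg/mL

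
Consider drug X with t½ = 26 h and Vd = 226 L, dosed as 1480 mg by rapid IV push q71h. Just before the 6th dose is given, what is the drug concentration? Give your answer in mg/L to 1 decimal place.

1.2 mg/L

f = (1/2)^(τ/t½) = (1/2)^(71/26) ≈ 0.1506.
C₀ = D/Vd = 1480/226 ≈ 6.549 mg/L.
Before the 6th dose, 5 doses have been given. Superposition: Cmin = C₀·(f + f² + … + f^5).
≈ 6.549 × (0.1506 + 0.0227 + 0.0034 + 0.0005 + 0.0001) ≈ 6.549 × 0.1773 ≈ 1.161 mg/L.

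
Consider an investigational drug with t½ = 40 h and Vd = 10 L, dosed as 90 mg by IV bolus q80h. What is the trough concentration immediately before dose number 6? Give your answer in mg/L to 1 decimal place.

f = (1/2)^(τ/t½) = (1/2)^(80/40) ≈ 0.2500.
C₀ = D/Vd = 90/10 ≈ 9.000 mg/L.
Before the 6th dose, 5 doses have been given. Superposition: Cmin = C₀·(f + f² + … + f^5).
≈ 9.000 × (0.2500 + 0.0625 + 0.0156 + 0.0039 + 0.0010) ≈ 9.000 × 0.3330 ≈ 2.997 mg/L.

3.0 mg/L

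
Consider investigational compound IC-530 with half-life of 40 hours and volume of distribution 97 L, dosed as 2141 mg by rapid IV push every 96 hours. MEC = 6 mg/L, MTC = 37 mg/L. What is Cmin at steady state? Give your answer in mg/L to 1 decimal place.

5.2 mg/L

τ/t½ = 96/40 ≈ 2.4, so fraction remaining f = (1/2)^(96/40) ≈ 0.1895.
At steady state, accumulation factor R = 1/(1 − e^(−kτ)) ≈ 1.2338.
Single-dose peak C₀ = D/Vd = 2141/97 ≈ 22.072 mg/L.
Cmax,ss = C₀/(1 − f) ≈ 22.072/0.8105 ≈ 27.233 mg/L.
Steady-state trough Cmin,ss = Cmax,ss·f ≈ 27.233 × 0.1895 ≈ 5.161 mg/L.
Trough 5.2 mg/L vs MEC 6 mg/L: subtherapeutic.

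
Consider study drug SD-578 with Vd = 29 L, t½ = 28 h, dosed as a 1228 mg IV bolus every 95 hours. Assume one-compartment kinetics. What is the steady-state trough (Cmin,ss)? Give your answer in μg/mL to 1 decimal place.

4.5 μg/mL

k = ln2/t½ = ln2/28 ≈ 0.024755 h⁻¹; fraction remaining f = e^(−kτ) = e^(−0.024755×95) ≈ 0.0952.
Each bolus raises the concentration by D/Vd = 1228/29 ≈ 42.345 μg/mL.
Steady-state trough Cmin,ss = C₀·f/(1−f) ≈ 42.345 × 0.0952/0.9048 ≈ 4.455 μg/mL.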